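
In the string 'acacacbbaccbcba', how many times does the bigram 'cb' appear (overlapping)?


Scanning 'acacacbbaccbcba' for bigram 'cb':
  Position 0: 'ac' -> no
  Position 1: 'ca' -> no
  Position 2: 'ac' -> no
  Position 3: 'ca' -> no
  Position 4: 'ac' -> no
  Position 5: 'cb' -> MATCH
  Position 6: 'bb' -> no
  Position 7: 'ba' -> no
  Position 8: 'ac' -> no
  Position 9: 'cc' -> no
  Position 10: 'cb' -> MATCH
  Position 11: 'bc' -> no
  Position 12: 'cb' -> MATCH
  Position 13: 'ba' -> no
Total matches: 3

3


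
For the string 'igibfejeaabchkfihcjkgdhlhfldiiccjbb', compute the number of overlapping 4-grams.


String 'igibfejeaabchkfihcjkgdhlhfldiiccjbb' has length L = 35.
Number of overlapping n-grams = L - n + 1
Substituting: 35 - 4 + 1 = 32

32


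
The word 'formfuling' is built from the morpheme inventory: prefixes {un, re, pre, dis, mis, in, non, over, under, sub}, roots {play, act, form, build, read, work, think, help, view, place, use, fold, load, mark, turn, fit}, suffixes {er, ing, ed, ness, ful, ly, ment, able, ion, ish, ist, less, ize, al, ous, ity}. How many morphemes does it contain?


Segmenting 'formfuling' against the inventory:
  'form' -> root (morpheme 1)
  'ful' -> suffix (morpheme 2)
  'ing' -> suffix (morpheme 3)
Total morphemes: 3

3


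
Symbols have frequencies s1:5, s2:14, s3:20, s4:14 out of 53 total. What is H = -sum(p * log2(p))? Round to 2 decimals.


Computing entropy H = -sum(p_i * log2(p_i)):
  s1: p = 5/53 = 0.0943, -p*log2(p) = 0.3213
  s2: p = 14/53 = 0.2642, -p*log2(p) = 0.5073
  s3: p = 20/53 = 0.3774, -p*log2(p) = 0.5306
  s4: p = 14/53 = 0.2642, -p*log2(p) = 0.5073
H = sum of terms = 1.8665
Rounded to 2 decimals: 1.87

1.87


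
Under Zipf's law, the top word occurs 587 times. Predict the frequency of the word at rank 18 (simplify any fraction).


Zipf's law: freq(rank) = f1 / rank
f1 = 587, rank = 18
freq = 587 / 18
GCD(587, 18) = 1
Simplified: 587/18

587/18


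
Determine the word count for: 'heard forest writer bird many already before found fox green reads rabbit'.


Counting words by splitting on spaces:
  Word 1: 'heard'
  Word 2: 'forest'
  Word 3: 'writer'
  Word 4: 'bird'
  Word 5: 'many'
  Word 6: 'already'
  Word 7: 'before'
  Word 8: 'found'
  Word 9: 'fox'
  Word 10: 'green'
  Word 11: 'reads'
  Word 12: 'rabbit'
Total words: 12

12


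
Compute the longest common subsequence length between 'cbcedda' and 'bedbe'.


DP table for LCS of 'cbcedda' and 'bedbe':
       b  e  d  b  e
    0  0  0  0  0  0
  c 0  0  0  0  0  0
  b 0  1  1  1  1  1
  c 0  1  1  1  1  1
  e 0  1  2  2  2  2
  d 0  1  2  3  3  3
  d 0  1  2  3  3  3
  a 0  1  2  3  3  3
LCS: 'bed'
LCS length = 3

3


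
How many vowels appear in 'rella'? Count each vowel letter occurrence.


Scanning each character of 'rella':
  Position 1: 'r' -> consonant (running count: 0)
  Position 2: 'e' -> vowel (running count: 1)
  Position 3: 'l' -> consonant (running count: 1)
  Position 4: 'l' -> consonant (running count: 1)
  Position 5: 'a' -> vowel (running count: 2)
Total vowels: 2

2


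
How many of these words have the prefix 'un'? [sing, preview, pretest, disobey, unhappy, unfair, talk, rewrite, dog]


Checking each word for prefix 'un':
  'sing' -> no (count: 0)
  'preview' -> no (count: 0)
  'pretest' -> no (count: 0)
  'disobey' -> no (count: 0)
  'unhappy' -> YES, starts with 'un' (count: 1)
  'unfair' -> YES, starts with 'un' (count: 2)
  'talk' -> no (count: 2)
  'rewrite' -> no (count: 2)
  'dog' -> no (count: 2)
Total with prefix 'un': 2

2


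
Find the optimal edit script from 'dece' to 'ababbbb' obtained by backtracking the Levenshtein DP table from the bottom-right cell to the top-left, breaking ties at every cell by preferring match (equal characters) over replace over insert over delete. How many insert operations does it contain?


Edit distance = 7. Backtracking from cell (4, 7) with preference match > replace > insert > delete,
then listing the resulting alignment 'dece' -> 'ababbbb' left to right:
  Step 1: insert 'a' [insertion #1]
  Step 2: insert 'b' [insertion #2]
  Step 3: insert 'a' [insertion #3]
  Step 4: replace d->b
  Step 5: replace e->b
  Step 6: replace c->b
  Step 7: replace e->b
Total insertions: 3

3


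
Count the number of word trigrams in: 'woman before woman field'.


Word trigrams from [4] words:
  Trigram 1: (woman before woman)
  Trigram 2: (before woman field)
Total word trigrams: 4 - 2 = 2

2


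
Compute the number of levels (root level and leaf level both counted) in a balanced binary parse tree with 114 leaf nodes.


In a balanced binary tree with n leaves the deepest leaf is ceil(log2(n)) edges below the root,
so counting node levels inclusive of root and leaves gives ceil(log2(n)) + 1 levels.
log2(114) = 6.8329
ceil(6.8329) = 7
levels = 7 + 1 = 8

8


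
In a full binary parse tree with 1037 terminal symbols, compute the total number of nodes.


Leaf nodes (terminals): 1037
Internal nodes = n - 1 = 1037 - 1 = 1036
Total = leaves + internal = 1037 + 1036 = 2073

2073


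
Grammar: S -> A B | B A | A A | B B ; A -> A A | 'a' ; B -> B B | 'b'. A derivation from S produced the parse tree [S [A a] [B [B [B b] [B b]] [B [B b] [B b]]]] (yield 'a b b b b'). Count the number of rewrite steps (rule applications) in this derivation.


Every bracketed nonterminal node [X ...] in the tree is produced by exactly one rule application.
Reading the tree off as a leftmost derivation:
  Step 1: S  =>  A B   (applied S -> A B)
  Step 2: A B  =>  a B   (applied A -> a)
  Step 3: a B  =>  a B B   (applied B -> B B)
  Step 4: a B B  =>  a B B B   (applied B -> B B)
  Step 5: a B B B  =>  a b B B   (applied B -> b)
  Step 6: a b B B  =>  a b b B   (applied B -> b)
  Step 7: a b b B  =>  a b b B B   (applied B -> B B)
  Step 8: a b b B B  =>  a b b b B   (applied B -> b)
  Step 9: a b b b B  =>  a b b b b   (applied B -> b)
Final yield: a b b b b
Total rewrite steps: 9

9


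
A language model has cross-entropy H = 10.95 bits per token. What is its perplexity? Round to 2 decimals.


Perplexity formula: PP = 2^H
H = 10.95
PP = 2^10.95
Decompose: 2^10.95 = 2^10 * 2^0.95
2^10 = 1024, 2^0.95 ~ 1.9318727
PP ~ 1024 * 1.9318727 = 1978.2376448
Rounded to 2 decimals: 1978.24

1978.24


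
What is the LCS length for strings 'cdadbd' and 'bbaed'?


DP table for LCS of 'cdadbd' and 'bbaed':
       b  b  a  e  d
    0  0  0  0  0  0
  c 0  0  0  0  0  0
  d 0  0  0  0  0  1
  a 0  0  0  1  1  1
  d 0  0  0  1  1  2
  b 0  1  1  1  1  2
  d 0  1  1  1  1  2
LCS: 'ad'
LCS length = 2

2


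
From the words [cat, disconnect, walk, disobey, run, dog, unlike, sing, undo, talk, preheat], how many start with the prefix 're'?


Checking each word for prefix 're':
  'cat' -> no (count: 0)
  'disconnect' -> no (count: 0)
  'walk' -> no (count: 0)
  'disobey' -> no (count: 0)
  'run' -> no (count: 0)
  'dog' -> no (count: 0)
  'unlike' -> no (count: 0)
  'sing' -> no (count: 0)
  'undo' -> no (count: 0)
  'talk' -> no (count: 0)
  'preheat' -> no (count: 0)
Total with prefix 're': 0

0


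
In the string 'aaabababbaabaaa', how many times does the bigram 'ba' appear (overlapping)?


Scanning 'aaabababbaabaaa' for bigram 'ba':
  Position 0: 'aa' -> no
  Position 1: 'aa' -> no
  Position 2: 'ab' -> no
  Position 3: 'ba' -> MATCH
  Position 4: 'ab' -> no
  Position 5: 'ba' -> MATCH
  Position 6: 'ab' -> no
  Position 7: 'bb' -> no
  Position 8: 'ba' -> MATCH
  Position 9: 'aa' -> no
  Position 10: 'ab' -> no
  Position 11: 'ba' -> MATCH
  Position 12: 'aa' -> no
  Position 13: 'aa' -> no
Total matches: 4

4


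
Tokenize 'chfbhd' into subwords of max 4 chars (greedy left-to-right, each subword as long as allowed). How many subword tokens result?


'chfbhd' has 6 characters.
Chunking with max size 4:
  Chunk 1: 'chfb' (positions 0-3)
  Chunk 2: 'hd' (positions 4-5)
Total chunks: ceil(6 / 4) = 2

2


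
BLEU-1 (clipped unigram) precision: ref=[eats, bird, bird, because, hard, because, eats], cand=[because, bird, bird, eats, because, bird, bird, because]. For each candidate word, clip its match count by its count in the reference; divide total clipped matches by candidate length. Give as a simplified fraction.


Reference word counts: {'because': 2, 'bird': 2, 'eats': 2, 'hard': 1}
Checking each candidate word (with clipping):
  'because' -> in reference (ref count 2, used 1/2) -> match (matches: 1)
  'bird' -> in reference (ref count 2, used 1/2) -> match (matches: 2)
  'bird' -> in reference (ref count 2, used 2/2) -> match (matches: 3)
  'eats' -> in reference (ref count 2, used 1/2) -> match (matches: 4)
  'because' -> in reference (ref count 2, used 2/2) -> match (matches: 5)
  'bird' -> ref count 2 already used up (2/2) -> clipped, no match (matches: 5)
  'bird' -> ref count 2 already used up (2/2) -> clipped, no match (matches: 5)
  'because' -> ref count 2 already used up (2/2) -> clipped, no match (matches: 5)
Clipped matches: 5, Candidate length: 8
Precision = 5/8

5/8


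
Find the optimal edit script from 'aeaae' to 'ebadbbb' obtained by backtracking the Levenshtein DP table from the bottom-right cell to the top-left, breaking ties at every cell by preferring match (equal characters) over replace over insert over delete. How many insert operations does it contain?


Edit distance = 6. Backtracking from cell (5, 7) with preference match > replace > insert > delete,
then listing the resulting alignment 'aeaae' -> 'ebadbbb' left to right:
  Step 1: insert 'e' [insertion #1]
  Step 2: insert 'b' [insertion #2]
  Step 3: keep 'a'
  Step 4: replace e->d
  Step 5: replace a->b
  Step 6: replace a->b
  Step 7: replace e->b
Total insertions: 2

2


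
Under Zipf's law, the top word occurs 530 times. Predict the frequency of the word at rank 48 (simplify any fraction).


Zipf's law: freq(rank) = f1 / rank
f1 = 530, rank = 48
freq = 530 / 48
GCD(530, 48) = 2
Simplified: 265/24

265/24


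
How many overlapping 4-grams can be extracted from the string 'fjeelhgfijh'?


String 'fjeelhgfijh' has length L = 11.
Number of overlapping n-grams = L - n + 1
Substituting: 11 - 4 + 1 = 8

8


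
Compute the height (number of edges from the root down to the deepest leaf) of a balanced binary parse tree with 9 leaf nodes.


In a balanced binary tree with n leaves the deepest leaf is ceil(log2(n)) edges below the root.
log2(9) = 3.1699
ceil(3.1699) = 4
height (edges) = 4

4


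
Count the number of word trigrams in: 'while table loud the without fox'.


Word trigrams from [6] words:
  Trigram 1: (while table loud)
  Trigram 2: (table loud the)
  Trigram 3: (loud the without)
  Trigram 4: (the without fox)
Total word trigrams: 6 - 2 = 4

4


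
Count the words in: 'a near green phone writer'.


Counting words by splitting on spaces:
  Word 1: 'a'
  Word 2: 'near'
  Word 3: 'green'
  Word 4: 'phone'
  Word 5: 'writer'
Total words: 5

5


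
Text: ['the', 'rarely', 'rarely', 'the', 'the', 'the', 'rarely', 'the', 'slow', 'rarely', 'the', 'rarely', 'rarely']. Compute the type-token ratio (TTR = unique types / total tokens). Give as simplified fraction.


Tokens: 13
Unique types: ('rarely', 'slow', 'the') = 3
TTR = 3/13
Already in lowest terms.

3/13


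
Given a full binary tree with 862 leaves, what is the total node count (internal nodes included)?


Leaf nodes (terminals): 862
Internal nodes = n - 1 = 862 - 1 = 861
Total = leaves + internal = 862 + 861 = 1723

1723


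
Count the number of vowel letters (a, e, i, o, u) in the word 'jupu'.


Scanning each character of 'jupu':
  Position 1: 'j' -> consonant (running count: 0)
  Position 2: 'u' -> vowel (running count: 1)
  Position 3: 'p' -> consonant (running count: 1)
  Position 4: 'u' -> vowel (running count: 2)
Total vowels: 2

2


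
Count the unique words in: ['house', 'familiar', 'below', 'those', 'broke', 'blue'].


Listing all tokens and tracking unique types:
  Token 1: 'house' -> NEW (unique so far: 1)
  Token 2: 'familiar' -> NEW (unique so far: 2)
  Token 3: 'below' -> NEW (unique so far: 3)
  Token 4: 'those' -> NEW (unique so far: 4)
  Token 5: 'broke' -> NEW (unique so far: 5)
  Token 6: 'blue' -> NEW (unique so far: 6)
Unique types: ('below', 'blue', 'broke', 'familiar', 'house', 'those')
Vocabulary size: 6

6


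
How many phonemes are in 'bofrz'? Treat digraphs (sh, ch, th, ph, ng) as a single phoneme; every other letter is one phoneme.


Parsing 'bofrz' greedily, digraphs first:
  'b' -> consonant phoneme (phonemes so far: 1)
  'o' -> vowel phoneme (phonemes so far: 2)
  'f' -> consonant phoneme (phonemes so far: 3)
  'r' -> consonant phoneme (phonemes so far: 4)
  'z' -> consonant phoneme (phonemes so far: 5)
Total phonemes: 5

5


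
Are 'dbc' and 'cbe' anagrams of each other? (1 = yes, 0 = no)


Sort characters of 'dbc': 'bcd'
Sort characters of 'cbe': 'bce'
Sorted forms differ -> they are NOT anagrams
Result: 0

0


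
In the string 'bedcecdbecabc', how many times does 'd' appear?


Scanning 'bedcecdbecabc' for 'd':
  Position 2: 'd' -> MATCH (count: 1)
  Position 6: 'd' -> MATCH (count: 2)
Total occurrences of 'd': 2

2


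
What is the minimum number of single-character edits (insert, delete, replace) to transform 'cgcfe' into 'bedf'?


Building DP table for s1='cgcfe' (len 5) and s2='bedf' (len 4):
       b  e  d  f
    0  1  2  3  4
  c 1  1  2  3  4
  g 2  2  2  3  4
  c 3  3  3  3  4
  f 4  4  4  4  3
  e 5  5  4  5  4
Edit distance = dp[5][4] = 4

4


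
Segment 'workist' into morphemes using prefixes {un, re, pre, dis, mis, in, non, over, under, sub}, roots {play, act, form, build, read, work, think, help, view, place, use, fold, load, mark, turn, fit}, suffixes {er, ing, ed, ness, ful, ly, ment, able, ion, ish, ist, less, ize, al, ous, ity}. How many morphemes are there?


Segmenting 'workist' against the inventory:
  'work' -> root (morpheme 1)
  'ist' -> suffix (morpheme 2)
Total morphemes: 2

2


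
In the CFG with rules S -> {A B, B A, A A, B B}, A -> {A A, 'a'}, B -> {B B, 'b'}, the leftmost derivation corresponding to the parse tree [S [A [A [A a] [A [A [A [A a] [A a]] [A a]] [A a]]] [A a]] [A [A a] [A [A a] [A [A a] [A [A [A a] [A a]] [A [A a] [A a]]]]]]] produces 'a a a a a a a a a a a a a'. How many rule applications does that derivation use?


Every bracketed nonterminal node [X ...] in the tree is produced by exactly one rule application.
Reading the tree off as a leftmost derivation:
  Step 1: S  =>  A A   (applied S -> A A)
  Step 2: A A  =>  A A A   (applied A -> A A)
  Step 3: A A A  =>  A A A A   (applied A -> A A)
  Step 4: A A A A  =>  a A A A   (applied A -> a)
  Step 5: a A A A  =>  a A A A A   (applied A -> A A)
  Step 6: a A A A A  =>  a A A A A A   (applied A -> A A)
  Step 7: a A A A A A  =>  a A A A A A A   (applied A -> A A)
  Step 8: a A A A A A A  =>  a a A A A A A   (applied A -> a)
  Step 9: a a A A A A A  =>  a a a A A A A   (applied A -> a)
  Step 10: a a a A A A A  =>  a a a a A A A   (applied A -> a)
  Step 11: a a a a A A A  =>  a a a a a A A   (applied A -> a)
  Step 12: a a a a a A A  =>  a a a a a a A   (applied A -> a)
  Step 13: a a a a a a A  =>  a a a a a a A A   (applied A -> A A)
  Step 14: a a a a a a A A  =>  a a a a a a a A   (applied A -> a)
  Step 15: a a a a a a a A  =>  a a a a a a a A A   (applied A -> A A)
  Step 16: a a a a a a a A A  =>  a a a a a a a a A   (applied A -> a)
  Step 17: a a a a a a a a A  =>  a a a a a a a a A A   (applied A -> A A)
  Step 18: a a a a a a a a A A  =>  a a a a a a a a a A   (applied A -> a)
  Step 19: a a a a a a a a a A  =>  a a a a a a a a a A A   (applied A -> A A)
  Step 20: a a a a a a a a a A A  =>  a a a a a a a a a A A A   (applied A -> A A)
  Step 21: a a a a a a a a a A A A  =>  a a a a a a a a a a A A   (applied A -> a)
  Step 22: a a a a a a a a a a A A  =>  a a a a a a a a a a a A   (applied A -> a)
  Step 23: a a a a a a a a a a a A  =>  a a a a a a a a a a a A A   (applied A -> A A)
  Step 24: a a a a a a a a a a a A A  =>  a a a a a a a a a a a a A   (applied A -> a)
  Step 25: a a a a a a a a a a a a A  =>  a a a a a a a a a a a a a   (applied A -> a)
Final yield: a a a a a a a a a a a a a
Total rewrite steps: 25

25


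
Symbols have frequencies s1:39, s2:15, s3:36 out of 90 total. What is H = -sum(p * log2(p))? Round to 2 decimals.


Computing entropy H = -sum(p_i * log2(p_i)):
  s1: p = 39/90 = 0.4333, -p*log2(p) = 0.5228
  s2: p = 15/90 = 0.1667, -p*log2(p) = 0.4308
  s3: p = 36/90 = 0.4000, -p*log2(p) = 0.5288
H = sum of terms = 1.4824
Rounded to 2 decimals: 1.48

1.48


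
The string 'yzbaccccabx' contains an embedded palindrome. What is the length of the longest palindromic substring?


Scanning 'yzbaccccabx' for palindromic substrings.
Substring at positions 2-9: 'baccccab'.
Check: reverse('baccccab') = 'baccccab' -> palindrome confirmed.
Neighbouring characters ('z' / 'x') break symmetry, so it cannot extend further.
No longer palindromic substring exists; longest length = 8

8


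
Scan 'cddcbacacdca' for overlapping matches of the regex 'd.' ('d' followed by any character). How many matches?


Pattern: d. means 'd' followed by any character.
Scanning 'cddcbacacdca' position-by-position:
  Pos 0: window 'cd' -> no
  Pos 1: window 'dd' -> MATCH
  Pos 2: window 'dc' -> MATCH
  Pos 3: window 'cb' -> no
  Pos 4: window 'ba' -> no
  Pos 5: window 'ac' -> no
  Pos 6: window 'ca' -> no
  Pos 7: window 'ac' -> no
  Pos 8: window 'cd' -> no
  Pos 9: window 'dc' -> MATCH
  Pos 10: window 'ca' -> no
  Pos 11: window 'a' -> no
Total matches: 3

3


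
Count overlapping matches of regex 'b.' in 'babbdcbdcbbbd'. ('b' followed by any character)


Pattern: b. means 'b' followed by any character.
Scanning 'babbdcbdcbbbd' position-by-position:
  Pos 0: window 'ba' -> MATCH
  Pos 1: window 'ab' -> no
  Pos 2: window 'bb' -> MATCH
  Pos 3: window 'bd' -> MATCH
  Pos 4: window 'dc' -> no
  Pos 5: window 'cb' -> no
  Pos 6: window 'bd' -> MATCH
  Pos 7: window 'dc' -> no
  Pos 8: window 'cb' -> no
  Pos 9: window 'bb' -> MATCH
  Pos 10: window 'bb' -> MATCH
  Pos 11: window 'bd' -> MATCH
  Pos 12: window 'd' -> no
Total matches: 7

7


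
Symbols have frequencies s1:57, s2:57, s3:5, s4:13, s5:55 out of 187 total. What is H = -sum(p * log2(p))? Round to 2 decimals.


Computing entropy H = -sum(p_i * log2(p_i)):
  s1: p = 57/187 = 0.3048, -p*log2(p) = 0.5225
  s2: p = 57/187 = 0.3048, -p*log2(p) = 0.5225
  s3: p = 5/187 = 0.0267, -p*log2(p) = 0.1397
  s4: p = 13/187 = 0.0695, -p*log2(p) = 0.2674
  s5: p = 55/187 = 0.2941, -p*log2(p) = 0.5193
H = sum of terms = 1.9714
Rounded to 2 decimals: 1.97

1.97


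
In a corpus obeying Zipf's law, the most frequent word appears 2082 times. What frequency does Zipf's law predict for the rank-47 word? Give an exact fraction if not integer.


Zipf's law: freq(rank) = f1 / rank
f1 = 2082, rank = 47
freq = 2082 / 47
GCD(2082, 47) = 1
Simplified: 2082/47

2082/47


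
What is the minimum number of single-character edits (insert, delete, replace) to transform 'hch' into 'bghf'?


Building DP table for s1='hch' (len 3) and s2='bghf' (len 4):
       b  g  h  f
    0  1  2  3  4
  h 1  1  2  2  3
  c 2  2  2  3  3
  h 3  3  3  2  3
Edit distance = dp[3][4] = 3

3


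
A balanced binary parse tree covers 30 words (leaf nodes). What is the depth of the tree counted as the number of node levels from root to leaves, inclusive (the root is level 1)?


In a balanced binary tree with n leaves the deepest leaf is ceil(log2(n)) edges below the root,
so counting node levels inclusive of root and leaves gives ceil(log2(n)) + 1 levels.
log2(30) = 4.9069
ceil(4.9069) = 5
levels = 5 + 1 = 6

6


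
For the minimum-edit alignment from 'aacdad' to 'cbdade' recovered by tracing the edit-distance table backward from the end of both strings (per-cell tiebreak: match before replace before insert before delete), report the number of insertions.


Edit distance = 4. Backtracking from cell (6, 6) with preference match > replace > insert > delete,
then listing the resulting alignment 'aacdad' -> 'cbdade' left to right:
  Step 1: delete 'a'
  Step 2: replace a->c
  Step 3: replace c->b
  Step 4: keep 'd'
  Step 5: keep 'a'
  Step 6: keep 'd'
  Step 7: insert 'e' [insertion #1]
Total insertions: 1

1


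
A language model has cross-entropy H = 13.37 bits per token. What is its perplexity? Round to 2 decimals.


Perplexity formula: PP = 2^H
H = 13.37
PP = 2^13.37
Decompose: 2^13.37 = 2^13 * 2^0.37
2^13 = 8192, 2^0.37 ~ 1.2923528
PP ~ 8192 * 1.2923528 = 10586.9541376
Rounded to 2 decimals: 10586.95

10586.95


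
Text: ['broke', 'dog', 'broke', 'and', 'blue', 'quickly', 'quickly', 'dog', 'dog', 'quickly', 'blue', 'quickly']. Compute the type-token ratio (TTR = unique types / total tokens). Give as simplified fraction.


Tokens: 12
Unique types: ('and', 'blue', 'broke', 'dog', 'quickly') = 5
TTR = 5/12
Already in lowest terms.

5/12


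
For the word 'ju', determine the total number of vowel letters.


Scanning each character of 'ju':
  Position 1: 'j' -> consonant (running count: 0)
  Position 2: 'u' -> vowel (running count: 1)
Total vowels: 1

1


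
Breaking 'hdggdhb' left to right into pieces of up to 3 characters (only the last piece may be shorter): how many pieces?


'hdggdhb' has 7 characters.
Chunking with max size 3:
  Chunk 1: 'hdg' (positions 0-2)
  Chunk 2: 'gdh' (positions 3-5)
  Chunk 3: 'b' (positions 6-6)
Total chunks: ceil(7 / 3) = 3

3


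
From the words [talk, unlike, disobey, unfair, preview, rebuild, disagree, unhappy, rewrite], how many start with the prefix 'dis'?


Checking each word for prefix 'dis':
  'talk' -> no (count: 0)
  'unlike' -> no (count: 0)
  'disobey' -> YES, starts with 'dis' (count: 1)
  'unfair' -> no (count: 1)
  'preview' -> no (count: 1)
  'rebuild' -> no (count: 1)
  'disagree' -> YES, starts with 'dis' (count: 2)
  'unhappy' -> no (count: 2)
  'rewrite' -> no (count: 2)
Total with prefix 'dis': 2

2


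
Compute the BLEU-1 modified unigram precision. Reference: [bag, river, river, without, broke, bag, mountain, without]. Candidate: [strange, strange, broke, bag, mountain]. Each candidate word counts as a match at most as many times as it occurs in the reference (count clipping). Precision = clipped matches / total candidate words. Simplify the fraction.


Reference word counts: {'bag': 2, 'broke': 1, 'mountain': 1, 'river': 2, 'without': 2}
Checking each candidate word (with clipping):
  'strange' -> not in reference -> no match (matches: 0)
  'strange' -> not in reference -> no match (matches: 0)
  'broke' -> in reference (ref count 1, used 1/1) -> match (matches: 1)
  'bag' -> in reference (ref count 2, used 1/2) -> match (matches: 2)
  'mountain' -> in reference (ref count 1, used 1/1) -> match (matches: 3)
Clipped matches: 3, Candidate length: 5
Precision = 3/5

3/5


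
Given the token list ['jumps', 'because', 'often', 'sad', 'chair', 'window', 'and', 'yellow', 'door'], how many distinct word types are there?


Listing all tokens and tracking unique types:
  Token 1: 'jumps' -> NEW (unique so far: 1)
  Token 2: 'because' -> NEW (unique so far: 2)
  Token 3: 'often' -> NEW (unique so far: 3)
  Token 4: 'sad' -> NEW (unique so far: 4)
  Token 5: 'chair' -> NEW (unique so far: 5)
  Token 6: 'window' -> NEW (unique so far: 6)
  Token 7: 'and' -> NEW (unique so far: 7)
  Token 8: 'yellow' -> NEW (unique so far: 8)
  Token 9: 'door' -> NEW (unique so far: 9)
Unique types: ('and', 'because', 'chair', 'door', 'jumps', 'often', 'sad', 'window', 'yellow')
Vocabulary size: 9

9


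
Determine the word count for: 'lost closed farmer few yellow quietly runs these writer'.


Counting words by splitting on spaces:
  Word 1: 'lost'
  Word 2: 'closed'
  Word 3: 'farmer'
  Word 4: 'few'
  Word 5: 'yellow'
  Word 6: 'quietly'
  Word 7: 'runs'
  Word 8: 'these'
  Word 9: 'writer'
Total words: 9

9


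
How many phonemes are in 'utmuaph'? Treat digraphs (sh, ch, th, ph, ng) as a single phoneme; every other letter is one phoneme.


Parsing 'utmuaph' greedily, digraphs first:
  'u' -> vowel phoneme (phonemes so far: 1)
  't' -> consonant phoneme (phonemes so far: 2)
  'm' -> consonant phoneme (phonemes so far: 3)
  'u' -> vowel phoneme (phonemes so far: 4)
  'a' -> vowel phoneme (phonemes so far: 5)
  'ph' -> digraph (1 consonant phoneme) (phonemes so far: 6)
Total phonemes: 6

6


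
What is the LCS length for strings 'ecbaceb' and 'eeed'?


DP table for LCS of 'ecbaceb' and 'eeed':
       e  e  e  d
    0  0  0  0  0
  e 0  1  1  1  1
  c 0  1  1  1  1
  b 0  1  1  1  1
  a 0  1  1  1  1
  c 0  1  1  1  1
  e 0  1  2  2  2
  b 0  1  2  2  2
LCS: 'ee'
LCS length = 2

2


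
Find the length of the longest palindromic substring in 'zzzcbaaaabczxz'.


Scanning 'zzzcbaaaabczxz' for palindromic substrings.
Substring at positions 2-11: 'zcbaaaabcz'.
Check: reverse('zcbaaaabcz') = 'zcbaaaabcz' -> palindrome confirmed.
Neighbouring characters ('z' / 'x') break symmetry, so it cannot extend further.
No longer palindromic substring exists; longest length = 10

10


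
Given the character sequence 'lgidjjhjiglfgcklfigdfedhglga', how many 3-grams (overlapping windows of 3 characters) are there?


String 'lgidjjhjiglfgcklfigdfedhglga' has length L = 28.
Number of overlapping n-grams = L - n + 1
Substituting: 28 - 3 + 1 = 26

26


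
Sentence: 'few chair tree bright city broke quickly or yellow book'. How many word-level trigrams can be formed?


Word trigrams from [10] words:
  Trigram 1: (few chair tree)
  Trigram 2: (chair tree bright)
  Trigram 3: (tree bright city)
  Trigram 4: (bright city broke)
  Trigram 5: (city broke quickly)
  Trigram 6: (broke quickly or)
  Trigram 7: (quickly or yellow)
  Trigram 8: (or yellow book)
Total word trigrams: 10 - 2 = 8

8


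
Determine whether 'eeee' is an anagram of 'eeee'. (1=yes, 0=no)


Sort characters of 'eeee': 'eeee'
Sort characters of 'eeee': 'eeee'
Sorted forms match -> they ARE anagrams
Result: 1

1


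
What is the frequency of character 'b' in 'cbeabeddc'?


Scanning 'cbeabeddc' for 'b':
  Position 1: 'b' -> MATCH (count: 1)
  Position 4: 'b' -> MATCH (count: 2)
Total occurrences of 'b': 2

2


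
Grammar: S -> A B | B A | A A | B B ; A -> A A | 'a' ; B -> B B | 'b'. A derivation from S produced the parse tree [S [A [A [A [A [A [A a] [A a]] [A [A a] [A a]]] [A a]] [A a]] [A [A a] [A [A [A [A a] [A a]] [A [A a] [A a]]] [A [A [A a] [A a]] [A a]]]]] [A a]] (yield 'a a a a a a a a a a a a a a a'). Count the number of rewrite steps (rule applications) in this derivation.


Every bracketed nonterminal node [X ...] in the tree is produced by exactly one rule application.
Reading the tree off as a leftmost derivation:
  Step 1: S  =>  A A   (applied S -> A A)
  Step 2: A A  =>  A A A   (applied A -> A A)
  Step 3: A A A  =>  A A A A   (applied A -> A A)
  Step 4: A A A A  =>  A A A A A   (applied A -> A A)
  Step 5: A A A A A  =>  A A A A A A   (applied A -> A A)
  Step 6: A A A A A A  =>  A A A A A A A   (applied A -> A A)
  Step 7: A A A A A A A  =>  a A A A A A A   (applied A -> a)
  Step 8: a A A A A A A  =>  a a A A A A A   (applied A -> a)
  Step 9: a a A A A A A  =>  a a A A A A A A   (applied A -> A A)
  Step 10: a a A A A A A A  =>  a a a A A A A A   (applied A -> a)
  Step 11: a a a A A A A A  =>  a a a a A A A A   (applied A -> a)
  Step 12: a a a a A A A A  =>  a a a a a A A A   (applied A -> a)
  Step 13: a a a a a A A A  =>  a a a a a a A A   (applied A -> a)
  Step 14: a a a a a a A A  =>  a a a a a a A A A   (applied A -> A A)
  Step 15: a a a a a a A A A  =>  a a a a a a a A A   (applied A -> a)
  Step 16: a a a a a a a A A  =>  a a a a a a a A A A   (applied A -> A A)
  Step 17: a a a a a a a A A A  =>  a a a a a a a A A A A   (applied A -> A A)
  Step 18: a a a a a a a A A A A  =>  a a a a a a a A A A A A   (applied A -> A A)
  Step 19: a a a a a a a A A A A A  =>  a a a a a a a a A A A A   (applied A -> a)
  Step 20: a a a a a a a a A A A A  =>  a a a a a a a a a A A A   (applied A -> a)
  Step 21: a a a a a a a a a A A A  =>  a a a a a a a a a A A A A   (applied A -> A A)
  Step 22: a a a a a a a a a A A A A  =>  a a a a a a a a a a A A A   (applied A -> a)
  Step 23: a a a a a a a a a a A A A  =>  a a a a a a a a a a a A A   (applied A -> a)
  Step 24: a a a a a a a a a a a A A  =>  a a a a a a a a a a a A A A   (applied A -> A A)
  Step 25: a a a a a a a a a a a A A A  =>  a a a a a a a a a a a A A A A   (applied A -> A A)
  Step 26: a a a a a a a a a a a A A A A  =>  a a a a a a a a a a a a A A A   (applied A -> a)
  Step 27: a a a a a a a a a a a a A A A  =>  a a a a a a a a a a a a a A A   (applied A -> a)
  Step 28: a a a a a a a a a a a a a A A  =>  a a a a a a a a a a a a a a A   (applied A -> a)
  Step 29: a a a a a a a a a a a a a a A  =>  a a a a a a a a a a a a a a a   (applied A -> a)
Final yield: a a a a a a a a a a a a a a a
Total rewrite steps: 29

29


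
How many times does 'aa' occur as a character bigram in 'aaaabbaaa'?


Scanning 'aaaabbaaa' for bigram 'aa':
  Position 0: 'aa' -> MATCH
  Position 1: 'aa' -> MATCH
  Position 2: 'aa' -> MATCH
  Position 3: 'ab' -> no
  Position 4: 'bb' -> no
  Position 5: 'ba' -> no
  Position 6: 'aa' -> MATCH
  Position 7: 'aa' -> MATCH
Total matches: 5

5


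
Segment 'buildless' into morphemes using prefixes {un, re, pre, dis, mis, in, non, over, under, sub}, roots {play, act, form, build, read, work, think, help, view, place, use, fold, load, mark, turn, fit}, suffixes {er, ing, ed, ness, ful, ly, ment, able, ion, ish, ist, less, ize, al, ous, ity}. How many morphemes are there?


Segmenting 'buildless' against the inventory:
  'build' -> root (morpheme 1)
  'less' -> suffix (morpheme 2)
Total morphemes: 2

2


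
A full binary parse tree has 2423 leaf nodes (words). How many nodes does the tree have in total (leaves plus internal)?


Leaf nodes (terminals): 2423
Internal nodes = n - 1 = 2423 - 1 = 2422
Total = leaves + internal = 2423 + 2422 = 4845

4845


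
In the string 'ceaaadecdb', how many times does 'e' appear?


Scanning 'ceaaadecdb' for 'e':
  Position 1: 'e' -> MATCH (count: 1)
  Position 6: 'e' -> MATCH (count: 2)
Total occurrences of 'e': 2

2


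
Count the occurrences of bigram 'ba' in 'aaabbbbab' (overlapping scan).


Scanning 'aaabbbbab' for bigram 'ba':
  Position 0: 'aa' -> no
  Position 1: 'aa' -> no
  Position 2: 'ab' -> no
  Position 3: 'bb' -> no
  Position 4: 'bb' -> no
  Position 5: 'bb' -> no
  Position 6: 'ba' -> MATCH
  Position 7: 'ab' -> no
Total matches: 1

1


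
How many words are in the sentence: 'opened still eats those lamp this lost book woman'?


Counting words by splitting on spaces:
  Word 1: 'opened'
  Word 2: 'still'
  Word 3: 'eats'
  Word 4: 'those'
  Word 5: 'lamp'
  Word 6: 'this'
  Word 7: 'lost'
  Word 8: 'book'
  Word 9: 'woman'
Total words: 9

9


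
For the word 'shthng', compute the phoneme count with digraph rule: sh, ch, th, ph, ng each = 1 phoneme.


Parsing 'shthng' greedily, digraphs first:
  'sh' -> digraph (1 consonant phoneme) (phonemes so far: 1)
  'th' -> digraph (1 consonant phoneme) (phonemes so far: 2)
  'ng' -> digraph (1 consonant phoneme) (phonemes so far: 3)
Total phonemes: 3

3


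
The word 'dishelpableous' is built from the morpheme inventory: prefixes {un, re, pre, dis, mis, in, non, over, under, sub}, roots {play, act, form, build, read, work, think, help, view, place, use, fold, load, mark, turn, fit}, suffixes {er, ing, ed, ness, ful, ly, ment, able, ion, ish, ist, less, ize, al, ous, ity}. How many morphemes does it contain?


Segmenting 'dishelpableous' against the inventory:
  'dis' -> prefix (morpheme 1)
  'help' -> root (morpheme 2)
  'able' -> suffix (morpheme 3)
  'ous' -> suffix (morpheme 4)
Total morphemes: 4

4


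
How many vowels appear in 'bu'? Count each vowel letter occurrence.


Scanning each character of 'bu':
  Position 1: 'b' -> consonant (running count: 0)
  Position 2: 'u' -> vowel (running count: 1)
Total vowels: 1

1


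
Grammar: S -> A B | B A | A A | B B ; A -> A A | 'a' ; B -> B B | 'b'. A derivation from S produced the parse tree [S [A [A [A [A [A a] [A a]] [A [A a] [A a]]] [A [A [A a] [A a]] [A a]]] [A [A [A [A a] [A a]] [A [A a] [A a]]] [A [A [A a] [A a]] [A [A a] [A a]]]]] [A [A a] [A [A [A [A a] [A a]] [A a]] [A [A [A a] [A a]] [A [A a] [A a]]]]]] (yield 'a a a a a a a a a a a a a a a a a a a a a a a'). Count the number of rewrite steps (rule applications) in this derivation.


Every bracketed nonterminal node [X ...] in the tree is produced by exactly one rule application.
Reading the tree off as a leftmost derivation:
  Step 1: S  =>  A A   (applied S -> A A)
  Step 2: A A  =>  A A A   (applied A -> A A)
  Step 3: A A A  =>  A A A A   (applied A -> A A)
  Step 4: A A A A  =>  A A A A A   (applied A -> A A)
  Step 5: A A A A A  =>  A A A A A A   (applied A -> A A)
  Step 6: A A A A A A  =>  a A A A A A   (applied A -> a)
  Step 7: a A A A A A  =>  a a A A A A   (applied A -> a)
  Step 8: a a A A A A  =>  a a A A A A A   (applied A -> A A)
  Step 9: a a A A A A A  =>  a a a A A A A   (applied A -> a)
  Step 10: a a a A A A A  =>  a a a a A A A   (applied A -> a)
  Step 11: a a a a A A A  =>  a a a a A A A A   (applied A -> A A)
  Step 12: a a a a A A A A  =>  a a a a A A A A A   (applied A -> A A)
  Step 13: a a a a A A A A A  =>  a a a a a A A A A   (applied A -> a)
  Step 14: a a a a a A A A A  =>  a a a a a a A A A   (applied A -> a)
  Step 15: a a a a a a A A A  =>  a a a a a a a A A   (applied A -> a)
  Step 16: a a a a a a a A A  =>  a a a a a a a A A A   (applied A -> A A)
  Step 17: a a a a a a a A A A  =>  a a a a a a a A A A A   (applied A -> A A)
  Step 18: a a a a a a a A A A A  =>  a a a a a a a A A A A A   (applied A -> A A)
  Step 19: a a a a a a a A A A A A  =>  a a a a a a a a A A A A   (applied A -> a)
  Step 20: a a a a a a a a A A A A  =>  a a a a a a a a a A A A   (applied A -> a)
  Step 21: a a a a a a a a a A A A  =>  a a a a a a a a a A A A A   (applied A -> A A)
  Step 22: a a a a a a a a a A A A A  =>  a a a a a a a a a a A A A   (applied A -> a)
  Step 23: a a a a a a a a a a A A A  =>  a a a a a a a a a a a A A   (applied A -> a)
  Step 24: a a a a a a a a a a a A A  =>  a a a a a a a a a a a A A A   (applied A -> A A)
  Step 25: a a a a a a a a a a a A A A  =>  a a a a a a a a a a a A A A A   (applied A -> A A)
  Step 26: a a a a a a a a a a a A A A A  =>  a a a a a a a a a a a a A A A   (applied A -> a)
  Step 27: a a a a a a a a a a a a A A A  =>  a a a a a a a a a a a a a A A   (applied A -> a)
  Step 28: a a a a a a a a a a a a a A A  =>  a a a a a a a a a a a a a A A A   (applied A -> A A)
  Step 29: a a a a a a a a a a a a a A A A  =>  a a a a a a a a a a a a a a A A   (applied A -> a)
  Step 30: a a a a a a a a a a a a a a A A  =>  a a a a a a a a a a a a a a a A   (applied A -> a)
  Step 31: a a a a a a a a a a a a a a a A  =>  a a a a a a a a a a a a a a a A A   (applied A -> A A)
  Step 32: a a a a a a a a a a a a a a a A A  =>  a a a a a a a a a a a a a a a a A   (applied A -> a)
  Step 33: a a a a a a a a a a a a a a a a A  =>  a a a a a a a a a a a a a a a a A A   (applied A -> A A)
  Step 34: a a a a a a a a a a a a a a a a A A  =>  a a a a a a a a a a a a a a a a A A A   (applied A -> A A)
  Step 35: a a a a a a a a a a a a a a a a A A A  =>  a a a a a a a a a a a a a a a a A A A A   (applied A -> A A)
  Step 36: a a a a a a a a a a a a a a a a A A A A  =>  a a a a a a a a a a a a a a a a a A A A   (applied A -> a)
  Step 37: a a a a a a a a a a a a a a a a a A A A  =>  a a a a a a a a a a a a a a a a a a A A   (applied A -> a)
  Step 38: a a a a a a a a a a a a a a a a a a A A  =>  a a a a a a a a a a a a a a a a a a a A   (applied A -> a)
  Step 39: a a a a a a a a a a a a a a a a a a a A  =>  a a a a a a a a a a a a a a a a a a a A A   (applied A -> A A)
  Step 40: a a a a a a a a a a a a a a a a a a a A A  =>  a a a a a a a a a a a a a a a a a a a A A A   (applied A -> A A)
  Step 41: a a a a a a a a a a a a a a a a a a a A A A  =>  a a a a a a a a a a a a a a a a a a a a A A   (applied A -> a)
  Step 42: a a a a a a a a a a a a a a a a a a a a A A  =>  a a a a a a a a a a a a a a a a a a a a a A   (applied A -> a)
  Step 43: a a a a a a a a a a a a a a a a a a a a a A  =>  a a a a a a a a a a a a a a a a a a a a a A A   (applied A -> A A)
  Step 44: a a a a a a a a a a a a a a a a a a a a a A A  =>  a a a a a a a a a a a a a a a a a a a a a a A   (applied A -> a)
  Step 45: a a a a a a a a a a a a a a a a a a a a a a A  =>  a a a a a a a a a a a a a a a a a a a a a a a   (applied A -> a)
Final yield: a a a a a a a a a a a a a a a a a a a a a a a
Total rewrite steps: 45

45


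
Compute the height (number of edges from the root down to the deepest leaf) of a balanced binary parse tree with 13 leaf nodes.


In a balanced binary tree with n leaves the deepest leaf is ceil(log2(n)) edges below the root.
log2(13) = 3.7004
ceil(3.7004) = 4
height (edges) = 4

4


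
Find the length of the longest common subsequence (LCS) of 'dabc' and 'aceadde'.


DP table for LCS of 'dabc' and 'aceadde':
       a  c  e  a  d  d  e
    0  0  0  0  0  0  0  0
  d 0  0  0  0  0  1  1  1
  a 0  1  1  1  1  1  1  1
  b 0  1  1  1  1  1  1  1
  c 0  1  2  2  2  2  2  2
LCS: 'ac'
LCS length = 2

2


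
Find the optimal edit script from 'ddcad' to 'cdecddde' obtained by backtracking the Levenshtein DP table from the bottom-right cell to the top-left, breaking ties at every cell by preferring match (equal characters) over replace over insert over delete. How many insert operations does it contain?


Edit distance = 5. Backtracking from cell (5, 8) with preference match > replace > insert > delete,
then listing the resulting alignment 'ddcad' -> 'cdecddde' left to right:
  Step 1: insert 'c' [insertion #1]
  Step 2: keep 'd'
  Step 3: replace d->e
  Step 4: keep 'c'
  Step 5: insert 'd' [insertion #2]
  Step 6: replace a->d
  Step 7: keep 'd'
  Step 8: insert 'e' [insertion #3]
Total insertions: 3

3


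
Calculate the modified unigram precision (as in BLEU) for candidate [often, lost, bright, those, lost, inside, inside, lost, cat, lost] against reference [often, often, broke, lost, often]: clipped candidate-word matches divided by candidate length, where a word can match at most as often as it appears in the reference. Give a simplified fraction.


Reference word counts: {'broke': 1, 'lost': 1, 'often': 3}
Checking each candidate word (with clipping):
  'often' -> in reference (ref count 3, used 1/3) -> match (matches: 1)
  'lost' -> in reference (ref count 1, used 1/1) -> match (matches: 2)
  'bright' -> not in reference -> no match (matches: 2)
  'those' -> not in reference -> no match (matches: 2)
  'lost' -> ref count 1 already used up (1/1) -> clipped, no match (matches: 2)
  'inside' -> not in reference -> no match (matches: 2)
  'inside' -> not in reference -> no match (matches: 2)
  'lost' -> ref count 1 already used up (1/1) -> clipped, no match (matches: 2)
  'cat' -> not in reference -> no match (matches: 2)
  'lost' -> ref count 1 already used up (1/1) -> clipped, no match (matches: 2)
Clipped matches: 2, Candidate length: 10
Precision = 2/10 = 1/5

1/5


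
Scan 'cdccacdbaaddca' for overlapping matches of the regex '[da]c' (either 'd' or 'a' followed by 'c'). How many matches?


Pattern: [da]c means either 'd' or 'a' followed by 'c'.
Scanning 'cdccacdbaaddca' position-by-position:
  Pos 0: window 'cd' -> no
  Pos 1: window 'dc' -> MATCH
  Pos 2: window 'cc' -> no
  Pos 3: window 'ca' -> no
  Pos 4: window 'ac' -> MATCH
  Pos 5: window 'cd' -> no
  Pos 6: window 'db' -> no
  Pos 7: window 'ba' -> no
  Pos 8: window 'aa' -> no
  Pos 9: window 'ad' -> no
  Pos 10: window 'dd' -> no
  Pos 11: window 'dc' -> MATCH
  Pos 12: window 'ca' -> no
  Pos 13: window 'a' -> no
Total matches: 3

3


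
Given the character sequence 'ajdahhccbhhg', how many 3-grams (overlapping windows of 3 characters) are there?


String 'ajdahhccbhhg' has length L = 12.
Number of overlapping n-grams = L - n + 1
Substituting: 12 - 3 + 1 = 10

10


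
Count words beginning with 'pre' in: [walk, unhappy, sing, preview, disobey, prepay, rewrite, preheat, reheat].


Checking each word for prefix 'pre':
  'walk' -> no (count: 0)
  'unhappy' -> no (count: 0)
  'sing' -> no (count: 0)
  'preview' -> YES, starts with 'pre' (count: 1)
  'disobey' -> no (count: 1)
  'prepay' -> YES, starts with 'pre' (count: 2)
  'rewrite' -> no (count: 2)
  'preheat' -> YES, starts with 'pre' (count: 3)
  'reheat' -> no (count: 3)
Total with prefix 'pre': 3

3
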